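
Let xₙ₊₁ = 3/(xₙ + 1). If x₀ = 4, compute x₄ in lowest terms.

69/47

x₁ = 3/(4 + 1) = 3/5.
x₂ = 3/(3/5 + 1) = 15/8.
x₃ = 3/(15/8 + 1) = 24/23.
x₄ = 3/(24/23 + 1) = 69/47.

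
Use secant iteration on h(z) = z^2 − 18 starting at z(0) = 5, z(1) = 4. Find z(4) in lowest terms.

h(5) = 7, h(4) = −2. z(2) = 4 − (−2)·(4 − 5)/((−2) − 7) = 38/9.
h(4) = −2, h(38/9) = −14/81. z(3) = (38/9) − (−14/81)·((38/9) − 4)/((−14/81) − (−2)) = 157/37.
h(38/9) = −14/81, h(157/37) = 7/1369. z(4) = (157/37) − (7/1369)·((157/37) − (38/9))/((7/1369) − (−14/81)) = 11960/2819.

11960/2819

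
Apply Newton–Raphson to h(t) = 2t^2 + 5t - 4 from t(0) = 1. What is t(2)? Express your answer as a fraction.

h'(t) = 4t + 5.
h(1) = 3, h'(1) = 9, so t(1) = 1 - 3/9 = 2/3.
h(2/3) = 2/9, h'(2/3) = 23/3, so t(2) = (2/3) - (2/9)/(23/3) = 44/69.

44/69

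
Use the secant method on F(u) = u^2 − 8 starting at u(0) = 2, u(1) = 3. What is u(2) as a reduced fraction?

F(2) = −4, F(3) = 1. u(2) = 3 − 1·(3 − 2)/(1 − (−4)) = 14/5.

14/5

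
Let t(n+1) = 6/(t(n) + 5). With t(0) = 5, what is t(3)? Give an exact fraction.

t(1) = 6/(5 + 5) = 3/5.
t(2) = 6/(3/5 + 5) = 15/14.
t(3) = 6/(15/14 + 5) = 84/85.

84/85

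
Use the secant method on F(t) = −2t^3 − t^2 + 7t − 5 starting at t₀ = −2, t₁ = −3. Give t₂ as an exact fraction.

−59/26

F(−2) = −7, F(−3) = 19. t₂ = (−3) − 19·((−3) − (−2))/(19 − (−7)) = −59/26.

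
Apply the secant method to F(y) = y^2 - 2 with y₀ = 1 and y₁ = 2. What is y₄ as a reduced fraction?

58/41

F(1) = -1, F(2) = 2. y₂ = 2 - 2·(2 - 1)/(2 - (-1)) = 4/3.
F(2) = 2, F(4/3) = -2/9. y₃ = (4/3) - (-2/9)·((4/3) - 2)/((-2/9) - 2) = 7/5.
F(4/3) = -2/9, F(7/5) = -1/25. y₄ = (7/5) - (-1/25)·((7/5) - (4/3))/((-1/25) - (-2/9)) = 58/41.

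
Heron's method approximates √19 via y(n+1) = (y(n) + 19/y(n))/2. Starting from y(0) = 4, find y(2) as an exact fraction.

y(1) = (4 + 19/4)/2 = 35/8.
y(2) = (35/8 + 19/(35/8))/2 = 2441/560.

2441/560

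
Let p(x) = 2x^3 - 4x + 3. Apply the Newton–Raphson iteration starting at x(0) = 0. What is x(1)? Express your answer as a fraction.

3/4

p'(x) = 6x^2 - 4.
p(0) = 3, p'(0) = -4, so x(1) = 0 - 3/(-4) = 3/4.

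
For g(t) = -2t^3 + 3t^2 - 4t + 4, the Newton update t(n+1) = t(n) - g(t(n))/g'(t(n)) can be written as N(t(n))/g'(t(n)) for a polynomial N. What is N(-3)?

g'(t) = -6t^2 + 6t - 4.
N(t) = t·g'(t) - g(t) = t·(-6t^2 + 6t - 4) - (-2t^3 + 3t^2 - 4t + 4) = -4t^3 + 3t^2 - 4.
N(-3) = 131.

131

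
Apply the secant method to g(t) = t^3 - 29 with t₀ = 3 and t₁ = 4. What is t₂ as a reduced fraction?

g(3) = -2, g(4) = 35. t₂ = 4 - 35·(4 - 3)/(35 - (-2)) = 113/37.

113/37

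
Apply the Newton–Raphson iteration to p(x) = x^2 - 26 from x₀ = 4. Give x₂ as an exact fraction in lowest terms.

857/168

p'(x) = 2x.
p(4) = -10, p'(4) = 8, so x₁ = 4 - (-10)/8 = 21/4.
p(21/4) = 25/16, p'(21/4) = 21/2, so x₂ = (21/4) - (25/16)/(21/2) = 857/168.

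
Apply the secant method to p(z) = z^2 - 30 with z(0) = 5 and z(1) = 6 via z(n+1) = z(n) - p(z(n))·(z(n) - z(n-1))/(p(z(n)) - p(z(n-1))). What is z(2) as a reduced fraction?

60/11

p(5) = -5, p(6) = 6. z(2) = 6 - 6·(6 - 5)/(6 - (-5)) = 60/11.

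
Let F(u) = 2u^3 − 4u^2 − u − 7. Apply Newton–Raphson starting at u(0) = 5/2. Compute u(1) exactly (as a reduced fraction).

89/33

F'(u) = 6u^2 − 8u − 1.
F(5/2) = −13/4, F'(5/2) = 33/2, so u(1) = (5/2) − (−13/4)/(33/2) = 89/33.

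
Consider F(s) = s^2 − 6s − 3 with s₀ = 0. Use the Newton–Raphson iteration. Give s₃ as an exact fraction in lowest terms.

F'(s) = 2s − 6.
F(0) = −3, F'(0) = −6, so s₁ = 0 − (−3)/(−6) = −1/2.
F(−1/2) = 1/4, F'(−1/2) = −7, so s₂ = (−1/2) − (1/4)/(−7) = −13/28.
F(−13/28) = 1/784, F'(−13/28) = −97/14, so s₃ = (−13/28) − (1/784)/(−97/14) = −2521/5432.

−2521/5432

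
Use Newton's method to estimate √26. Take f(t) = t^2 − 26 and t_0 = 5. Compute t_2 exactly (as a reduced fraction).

5201/1020

f'(t) = 2t.
f(5) = −1, f'(5) = 10, so t_1 = 5 − (−1)/10 = 51/10.
f(51/10) = 1/100, f'(51/10) = 51/5, so t_2 = (51/10) − (1/100)/(51/5) = 5201/1020.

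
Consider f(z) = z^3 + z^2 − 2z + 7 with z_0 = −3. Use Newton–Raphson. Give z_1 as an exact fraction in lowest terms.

f'(z) = 3z^2 + 2z − 2.
f(−3) = −5, f'(−3) = 19, so z_1 = (−3) − (−5)/19 = −52/19.

−52/19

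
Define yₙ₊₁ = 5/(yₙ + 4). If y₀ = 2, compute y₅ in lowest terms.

3645/3646

y₁ = 5/(2 + 4) = 5/6.
y₂ = 5/(5/6 + 4) = 30/29.
y₃ = 5/(30/29 + 4) = 145/146.
y₄ = 5/(145/146 + 4) = 730/729.
y₅ = 5/(730/729 + 4) = 3645/3646.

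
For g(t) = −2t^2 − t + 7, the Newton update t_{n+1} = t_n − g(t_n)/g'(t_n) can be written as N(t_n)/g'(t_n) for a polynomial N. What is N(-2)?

g'(t) = −4t − 1.
N(t) = t·g'(t) − g(t) = t·(−4t − 1) − (−2t^2 − t + 7) = −2t^2 − 7.
N(-2) = −15.

−15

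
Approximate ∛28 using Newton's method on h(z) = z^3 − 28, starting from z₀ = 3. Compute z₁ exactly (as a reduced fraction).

82/27

h'(z) = 3z^2.
h(3) = −1, h'(3) = 27, so z₁ = 3 − (−1)/27 = 82/27.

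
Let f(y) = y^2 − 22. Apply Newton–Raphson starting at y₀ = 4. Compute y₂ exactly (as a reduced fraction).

f'(y) = 2y.
f(4) = −6, f'(4) = 8, so y₁ = 4 − (−6)/8 = 19/4.
f(19/4) = 9/16, f'(19/4) = 19/2, so y₂ = (19/4) − (9/16)/(19/2) = 713/152.

713/152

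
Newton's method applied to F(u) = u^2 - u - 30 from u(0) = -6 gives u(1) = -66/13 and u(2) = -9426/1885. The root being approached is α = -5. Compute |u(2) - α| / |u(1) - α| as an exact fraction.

1/145

u(1) - α = -66/13 - (-5) = -66/13 + 5 = -1/13, so |u(1) - α| = 1/13.
u(2) - α = -9426/1885 - (-5) = -9426/1885 + 5 = -1/1885, so |u(2) - α| = 1/1885.
Ratio = (1/1885) / (1/13) = 1/145.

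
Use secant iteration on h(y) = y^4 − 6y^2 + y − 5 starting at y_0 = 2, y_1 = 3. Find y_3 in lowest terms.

h(2) = −11, h(3) = 25. y_2 = 3 − 25·(3 − 2)/(25 − (−11)) = 83/36.
h(3) = 25, h(83/36) = −10636175/1679616. y_3 = (83/36) − (−10636175/1679616)·((83/36) − 3)/((−10636175/1679616) − 25) = 5148789/2105063.

5148789/2105063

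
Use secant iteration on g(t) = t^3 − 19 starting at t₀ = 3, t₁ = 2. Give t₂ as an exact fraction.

g(3) = 8, g(2) = −11. t₂ = 2 − (−11)·(2 − 3)/((−11) − 8) = 49/19.

49/19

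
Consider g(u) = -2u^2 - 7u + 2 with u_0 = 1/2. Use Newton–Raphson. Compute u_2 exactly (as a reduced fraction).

349/1314

g'(u) = -4u - 7.
g(1/2) = -2, g'(1/2) = -9, so u_1 = (1/2) - (-2)/(-9) = 5/18.
g(5/18) = -8/81, g'(5/18) = -73/9, so u_2 = (5/18) - (-8/81)/(-73/9) = 349/1314.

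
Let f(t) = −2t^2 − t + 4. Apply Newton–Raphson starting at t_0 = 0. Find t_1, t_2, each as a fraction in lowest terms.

t_1 = 4, t_2 = 36/17

f'(t) = −4t − 1.
f(0) = 4, f'(0) = −1, so t_1 = 0 − 4/(−1) = 4.
f(4) = −32, f'(4) = −17, so t_2 = 4 − (−32)/(−17) = 36/17.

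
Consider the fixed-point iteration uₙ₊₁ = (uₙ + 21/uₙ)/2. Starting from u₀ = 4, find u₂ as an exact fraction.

2713/592

u₁ = (4 + 21/4)/2 = 37/8.
u₂ = (37/8 + 21/(37/8))/2 = 2713/592.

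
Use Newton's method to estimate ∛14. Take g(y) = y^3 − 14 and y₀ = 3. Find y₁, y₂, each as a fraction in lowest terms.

g'(y) = 3y^2.
g(3) = 13, g'(3) = 27, so y₁ = 3 − 13/27 = 68/27.
g(68/27) = 38870/19683, g'(68/27) = 4624/243, so y₂ = (68/27) − (38870/19683)/(4624/243) = 452213/187272.

y₁ = 68/27, y₂ = 452213/187272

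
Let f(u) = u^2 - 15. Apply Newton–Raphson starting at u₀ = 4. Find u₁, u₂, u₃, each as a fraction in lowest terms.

u₁ = 31/8, u₂ = 1921/496, u₃ = 7380481/1905632

f'(u) = 2u.
f(4) = 1, f'(4) = 8, so u₁ = 4 - 1/8 = 31/8.
f(31/8) = 1/64, f'(31/8) = 31/4, so u₂ = (31/8) - (1/64)/(31/4) = 1921/496.
f(1921/496) = 1/246016, f'(1921/496) = 1921/248, so u₃ = (1921/496) - (1/246016)/(1921/248) = 7380481/1905632.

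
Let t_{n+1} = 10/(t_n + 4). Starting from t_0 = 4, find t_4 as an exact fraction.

t_1 = 10/(4 + 4) = 5/4.
t_2 = 10/(5/4 + 4) = 40/21.
t_3 = 10/(40/21 + 4) = 105/62.
t_4 = 10/(105/62 + 4) = 620/353.

620/353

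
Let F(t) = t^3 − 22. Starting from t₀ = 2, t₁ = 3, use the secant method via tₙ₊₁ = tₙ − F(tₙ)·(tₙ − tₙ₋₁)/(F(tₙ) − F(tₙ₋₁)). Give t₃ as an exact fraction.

24946/8917

F(2) = −14, F(3) = 5. t₂ = 3 − 5·(3 − 2)/(5 − (−14)) = 52/19.
F(3) = 5, F(52/19) = −10290/6859. t₃ = (52/19) − (−10290/6859)·((52/19) − 3)/((−10290/6859) − 5) = 24946/8917.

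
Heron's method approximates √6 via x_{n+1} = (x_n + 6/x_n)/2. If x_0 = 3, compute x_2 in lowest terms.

x_1 = (3 + 6/3)/2 = 5/2.
x_2 = (5/2 + 6/(5/2))/2 = 49/20.

49/20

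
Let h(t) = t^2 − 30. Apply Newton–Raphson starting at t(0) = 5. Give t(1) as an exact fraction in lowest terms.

h'(t) = 2t.
h(5) = −5, h'(5) = 10, so t(1) = 5 − (−5)/10 = 11/2.

11/2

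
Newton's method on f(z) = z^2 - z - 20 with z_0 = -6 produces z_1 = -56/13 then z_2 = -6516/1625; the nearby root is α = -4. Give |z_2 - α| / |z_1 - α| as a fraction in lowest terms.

z_1 - α = -56/13 - (-4) = -56/13 + 4 = -4/13, so |z_1 - α| = 4/13.
z_2 - α = -6516/1625 - (-4) = -6516/1625 + 4 = -16/1625, so |z_2 - α| = 16/1625.
Ratio = (16/1625) / (4/13) = 4/125.

4/125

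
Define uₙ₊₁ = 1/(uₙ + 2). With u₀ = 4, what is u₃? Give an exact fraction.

u₁ = 1/(4 + 2) = 1/6.
u₂ = 1/(1/6 + 2) = 6/13.
u₃ = 1/(6/13 + 2) = 13/32.

13/32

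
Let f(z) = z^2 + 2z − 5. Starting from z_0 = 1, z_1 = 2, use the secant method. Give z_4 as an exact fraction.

158/109

f(1) = −2, f(2) = 3. z_2 = 2 − 3·(2 − 1)/(3 − (−2)) = 7/5.
f(2) = 3, f(7/5) = −6/25. z_3 = (7/5) − (−6/25)·((7/5) − 2)/((−6/25) − 3) = 13/9.
f(7/5) = −6/25, f(13/9) = −2/81. z_4 = (13/9) − (−2/81)·((13/9) − (7/5))/((−2/81) − (−6/25)) = 158/109.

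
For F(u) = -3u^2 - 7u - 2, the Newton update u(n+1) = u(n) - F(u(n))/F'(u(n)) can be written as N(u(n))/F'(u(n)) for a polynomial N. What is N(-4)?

-46

F'(u) = -6u - 7.
N(u) = u·F'(u) - F(u) = u·(-6u - 7) - (-3u^2 - 7u - 2) = -3u^2 + 2.
N(-4) = -46.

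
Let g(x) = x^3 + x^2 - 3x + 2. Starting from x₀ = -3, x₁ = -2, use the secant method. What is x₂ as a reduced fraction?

g(-3) = -7, g(-2) = 4. x₂ = (-2) - 4·((-2) - (-3))/(4 - (-7)) = -26/11.

-26/11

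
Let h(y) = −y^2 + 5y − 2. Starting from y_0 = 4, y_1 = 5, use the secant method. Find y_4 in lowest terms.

h(4) = 2, h(5) = −2. y_2 = 5 − (−2)·(5 − 4)/((−2) − 2) = 9/2.
h(5) = −2, h(9/2) = 1/4. y_3 = (9/2) − (1/4)·((9/2) − 5)/((1/4) − (−2)) = 41/9.
h(9/2) = 1/4, h(41/9) = 2/81. y_4 = (41/9) − (2/81)·((41/9) − (9/2))/((2/81) − (1/4)) = 333/73.

333/73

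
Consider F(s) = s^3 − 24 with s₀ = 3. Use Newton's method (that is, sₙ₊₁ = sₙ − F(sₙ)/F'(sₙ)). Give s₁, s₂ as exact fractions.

F'(s) = 3s^2.
F(3) = 3, F'(3) = 27, so s₁ = 3 − 3/27 = 26/9.
F(26/9) = 80/729, F'(26/9) = 676/27, so s₂ = (26/9) − (80/729)/(676/27) = 13162/4563.

s₁ = 26/9, s₂ = 13162/4563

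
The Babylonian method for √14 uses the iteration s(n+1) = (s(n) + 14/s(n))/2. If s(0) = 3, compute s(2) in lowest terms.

s(1) = (3 + 14/3)/2 = 23/6.
s(2) = (23/6 + 14/(23/6))/2 = 1033/276.

1033/276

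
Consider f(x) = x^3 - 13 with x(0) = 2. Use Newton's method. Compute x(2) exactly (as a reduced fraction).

f'(x) = 3x^2.
f(2) = -5, f'(2) = 12, so x(1) = 2 - (-5)/12 = 29/12.
f(29/12) = 1925/1728, f'(29/12) = 841/48, so x(2) = (29/12) - (1925/1728)/(841/48) = 35621/15138.

35621/15138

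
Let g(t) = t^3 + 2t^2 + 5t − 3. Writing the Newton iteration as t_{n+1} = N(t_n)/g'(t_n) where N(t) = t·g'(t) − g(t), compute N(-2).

g'(t) = 3t^2 + 4t + 5.
N(t) = t·g'(t) − g(t) = t·(3t^2 + 4t + 5) − (t^3 + 2t^2 + 5t − 3) = 2t^3 + 2t^2 + 3.
N(-2) = −5.

−5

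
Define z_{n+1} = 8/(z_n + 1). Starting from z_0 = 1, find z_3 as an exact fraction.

40/13

z_1 = 8/(1 + 1) = 4.
z_2 = 8/(4 + 1) = 8/5.
z_3 = 8/(8/5 + 1) = 40/13.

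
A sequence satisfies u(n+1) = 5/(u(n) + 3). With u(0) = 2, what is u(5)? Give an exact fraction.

355/298

u(1) = 5/(2 + 3) = 1.
u(2) = 5/(1 + 3) = 5/4.
u(3) = 5/(5/4 + 3) = 20/17.
u(4) = 5/(20/17 + 3) = 85/71.
u(5) = 5/(85/71 + 3) = 355/298.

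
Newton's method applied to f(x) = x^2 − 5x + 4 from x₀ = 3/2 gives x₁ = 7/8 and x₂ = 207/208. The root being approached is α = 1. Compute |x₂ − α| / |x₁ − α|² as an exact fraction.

x₁ − α = 7/8 − 1 = −1/8, so |x₁ − α| = 1/8.
x₂ − α = 207/208 − 1 = −1/208, so |x₂ − α| = 1/208.
|x₁ − α|² = 1/64.
Ratio = (1/208) / (1/64) = 4/13.

4/13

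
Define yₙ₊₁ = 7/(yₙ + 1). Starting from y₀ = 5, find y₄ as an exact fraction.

385/146

y₁ = 7/(5 + 1) = 7/6.
y₂ = 7/(7/6 + 1) = 42/13.
y₃ = 7/(42/13 + 1) = 91/55.
y₄ = 7/(91/55 + 1) = 385/146.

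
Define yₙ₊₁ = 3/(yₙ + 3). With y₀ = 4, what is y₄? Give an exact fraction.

31/39

y₁ = 3/(4 + 3) = 3/7.
y₂ = 3/(3/7 + 3) = 7/8.
y₃ = 3/(7/8 + 3) = 24/31.
y₄ = 3/(24/31 + 3) = 31/39.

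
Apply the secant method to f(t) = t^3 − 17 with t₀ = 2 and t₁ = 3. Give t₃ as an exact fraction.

20801/8137

f(2) = −9, f(3) = 10. t₂ = 3 − 10·(3 − 2)/(10 − (−9)) = 47/19.
f(3) = 10, f(47/19) = −12780/6859. t₃ = (47/19) − (−12780/6859)·((47/19) − 3)/((−12780/6859) − 10) = 20801/8137.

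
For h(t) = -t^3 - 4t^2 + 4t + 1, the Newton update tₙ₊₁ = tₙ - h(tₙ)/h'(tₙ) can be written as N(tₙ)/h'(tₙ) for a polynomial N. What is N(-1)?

h'(t) = -3t^2 - 8t + 4.
N(t) = t·h'(t) - h(t) = t·(-3t^2 - 8t + 4) - (-t^3 - 4t^2 + 4t + 1) = -2t^3 - 4t^2 - 1.
N(-1) = -3.

-3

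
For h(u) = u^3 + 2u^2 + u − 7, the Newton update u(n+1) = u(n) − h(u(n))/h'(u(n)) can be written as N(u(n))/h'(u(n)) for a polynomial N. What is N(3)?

79

h'(u) = 3u^2 + 4u + 1.
N(u) = u·h'(u) − h(u) = u·(3u^2 + 4u + 1) − (u^3 + 2u^2 + u − 7) = 2u^3 + 2u^2 + 7.
N(3) = 79.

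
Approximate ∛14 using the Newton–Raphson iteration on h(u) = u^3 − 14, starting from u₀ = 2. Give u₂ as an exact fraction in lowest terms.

181/75

h'(u) = 3u^2.
h(2) = −6, h'(2) = 12, so u₁ = 2 − (−6)/12 = 5/2.
h(5/2) = 13/8, h'(5/2) = 75/4, so u₂ = (5/2) − (13/8)/(75/4) = 181/75.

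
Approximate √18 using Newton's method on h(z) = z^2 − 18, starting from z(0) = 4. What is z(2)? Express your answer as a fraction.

577/136

h'(z) = 2z.
h(4) = −2, h'(4) = 8, so z(1) = 4 − (−2)/8 = 17/4.
h(17/4) = 1/16, h'(17/4) = 17/2, so z(2) = (17/4) − (1/16)/(17/2) = 577/136.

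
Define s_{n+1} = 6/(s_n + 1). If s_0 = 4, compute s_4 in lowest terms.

s_1 = 6/(4 + 1) = 6/5.
s_2 = 6/(6/5 + 1) = 30/11.
s_3 = 6/(30/11 + 1) = 66/41.
s_4 = 6/(66/41 + 1) = 246/107.

246/107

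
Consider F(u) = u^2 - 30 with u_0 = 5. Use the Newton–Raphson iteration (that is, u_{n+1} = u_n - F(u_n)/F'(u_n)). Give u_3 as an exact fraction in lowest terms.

116161/21208

F'(u) = 2u.
F(5) = -5, F'(5) = 10, so u_1 = 5 - (-5)/10 = 11/2.
F(11/2) = 1/4, F'(11/2) = 11, so u_2 = (11/2) - (1/4)/11 = 241/44.
F(241/44) = 1/1936, F'(241/44) = 241/22, so u_3 = (241/44) - (1/1936)/(241/22) = 116161/21208.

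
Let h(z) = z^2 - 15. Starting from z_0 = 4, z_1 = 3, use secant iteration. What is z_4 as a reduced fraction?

1677/433

h(4) = 1, h(3) = -6. z_2 = 3 - (-6)·(3 - 4)/((-6) - 1) = 27/7.
h(3) = -6, h(27/7) = -6/49. z_3 = (27/7) - (-6/49)·((27/7) - 3)/((-6/49) - (-6)) = 31/8.
h(27/7) = -6/49, h(31/8) = 1/64. z_4 = (31/8) - (1/64)·((31/8) - (27/7))/((1/64) - (-6/49)) = 1677/433.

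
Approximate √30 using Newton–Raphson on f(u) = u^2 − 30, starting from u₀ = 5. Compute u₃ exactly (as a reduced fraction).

f'(u) = 2u.
f(5) = −5, f'(5) = 10, so u₁ = 5 − (−5)/10 = 11/2.
f(11/2) = 1/4, f'(11/2) = 11, so u₂ = (11/2) − (1/4)/11 = 241/44.
f(241/44) = 1/1936, f'(241/44) = 241/22, so u₃ = (241/44) − (1/1936)/(241/22) = 116161/21208.

116161/21208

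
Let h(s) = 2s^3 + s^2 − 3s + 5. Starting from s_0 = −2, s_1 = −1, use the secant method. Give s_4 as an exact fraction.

h(−2) = −1, h(−1) = 7. s_2 = (−1) − 7·((−1) − (−2))/(7 − (−1)) = −15/8.
h(−1) = 7, h(−15/8) = 245/256. s_3 = (−15/8) − (245/256)·((−15/8) − (−1))/((245/256) − 7) = −445/221.
h(−15/8) = 245/256, h(−445/221) = −13306685/10793861. s_4 = (−445/221) − (−13306685/10793861)·((−445/221) − (−15/8))/((−13306685/10793861) − (245/256)) = −47804485/24697989.

−47804485/24697989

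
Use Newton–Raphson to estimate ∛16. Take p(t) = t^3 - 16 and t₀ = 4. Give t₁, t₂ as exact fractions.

t₁ = 3, t₂ = 70/27

p'(t) = 3t^2.
p(4) = 48, p'(4) = 48, so t₁ = 4 - 48/48 = 3.
p(3) = 11, p'(3) = 27, so t₂ = 3 - 11/27 = 70/27.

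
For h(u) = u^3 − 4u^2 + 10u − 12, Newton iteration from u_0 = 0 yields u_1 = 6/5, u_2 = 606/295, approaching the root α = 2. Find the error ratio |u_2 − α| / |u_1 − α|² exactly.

5/59

u_1 − α = 6/5 − 2 = −4/5, so |u_1 − α| = 4/5.
u_2 − α = 606/295 − 2 = 16/295, so |u_2 − α| = 16/295.
|u_1 − α|² = 16/25.
Ratio = (16/295) / (16/25) = 5/59.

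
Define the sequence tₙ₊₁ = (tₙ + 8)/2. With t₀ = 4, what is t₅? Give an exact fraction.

63/8

t₁ = (4 + 8)/2 = 6.
t₂ = (6 + 8)/2 = 7.
t₃ = (7 + 8)/2 = 15/2.
t₄ = ((15/2) + 8)/2 = 31/4.
t₅ = ((31/4) + 8)/2 = 63/8.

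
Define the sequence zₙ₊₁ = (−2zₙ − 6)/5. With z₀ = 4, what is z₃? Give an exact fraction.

z₁ = (−2·4 − 6)/5 = −14/5.
z₂ = (−2·(−14/5) − 6)/5 = −2/25.
z₃ = (−2·(−2/25) − 6)/5 = −146/125.

−146/125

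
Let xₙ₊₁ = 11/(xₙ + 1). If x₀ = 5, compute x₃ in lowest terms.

x₁ = 11/(5 + 1) = 11/6.
x₂ = 11/(11/6 + 1) = 66/17.
x₃ = 11/(66/17 + 1) = 187/83.

187/83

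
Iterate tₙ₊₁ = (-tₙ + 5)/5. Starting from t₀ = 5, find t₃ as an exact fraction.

t₁ = (-5 + 5)/5 = 0.
t₂ = (-0 + 5)/5 = 1.
t₃ = (-1 + 5)/5 = 4/5.

4/5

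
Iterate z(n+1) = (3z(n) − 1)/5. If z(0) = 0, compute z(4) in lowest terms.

−272/625

z(1) = (3·0 − 1)/5 = −1/5.
z(2) = (3·(−1/5) − 1)/5 = −8/25.
z(3) = (3·(−8/25) − 1)/5 = −49/125.
z(4) = (3·(−49/125) − 1)/5 = −272/625.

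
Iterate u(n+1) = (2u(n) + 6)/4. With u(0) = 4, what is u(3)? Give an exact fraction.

u(1) = (2·4 + 6)/4 = 7/2.
u(2) = (2·(7/2) + 6)/4 = 13/4.
u(3) = (2·(13/4) + 6)/4 = 25/8.

25/8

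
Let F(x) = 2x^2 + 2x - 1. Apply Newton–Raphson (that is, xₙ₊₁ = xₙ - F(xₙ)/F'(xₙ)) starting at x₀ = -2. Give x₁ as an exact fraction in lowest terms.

-3/2

F'(x) = 4x + 2.
F(-2) = 3, F'(-2) = -6, so x₁ = (-2) - 3/(-6) = -3/2.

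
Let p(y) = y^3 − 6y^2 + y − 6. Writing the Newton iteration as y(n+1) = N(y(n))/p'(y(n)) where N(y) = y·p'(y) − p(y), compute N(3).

6

p'(y) = 3y^2 − 12y + 1.
N(y) = y·p'(y) − p(y) = y·(3y^2 − 12y + 1) − (y^3 − 6y^2 + y − 6) = 2y^3 − 6y^2 + 6.
N(3) = 6.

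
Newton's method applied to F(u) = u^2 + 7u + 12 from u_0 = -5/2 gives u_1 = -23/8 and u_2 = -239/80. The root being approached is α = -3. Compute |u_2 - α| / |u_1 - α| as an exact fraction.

u_1 - α = -23/8 - (-3) = -23/8 + 3 = 1/8, so |u_1 - α| = 1/8.
u_2 - α = -239/80 - (-3) = -239/80 + 3 = 1/80, so |u_2 - α| = 1/80.
Ratio = (1/80) / (1/8) = 1/10.

1/10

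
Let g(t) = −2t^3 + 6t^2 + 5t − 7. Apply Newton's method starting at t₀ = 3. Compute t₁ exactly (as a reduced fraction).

47/13

g'(t) = −6t^2 + 12t + 5.
g(3) = 8, g'(3) = −13, so t₁ = 3 − 8/(−13) = 47/13.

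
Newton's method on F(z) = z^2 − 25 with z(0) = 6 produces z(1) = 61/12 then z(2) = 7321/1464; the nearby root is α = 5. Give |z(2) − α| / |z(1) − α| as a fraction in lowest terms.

1/122

z(1) − α = 61/12 − 5 = 1/12, so |z(1) − α| = 1/12.
z(2) − α = 7321/1464 − 5 = 1/1464, so |z(2) − α| = 1/1464.
Ratio = (1/1464) / (1/12) = 1/122.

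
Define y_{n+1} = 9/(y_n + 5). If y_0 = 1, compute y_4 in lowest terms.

y_1 = 9/(1 + 5) = 3/2.
y_2 = 9/(3/2 + 5) = 18/13.
y_3 = 9/(18/13 + 5) = 117/83.
y_4 = 9/(117/83 + 5) = 747/532.

747/532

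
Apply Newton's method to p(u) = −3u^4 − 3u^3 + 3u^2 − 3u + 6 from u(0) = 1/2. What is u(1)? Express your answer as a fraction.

p'(u) = −12u^3 − 9u^2 + 6u − 3.
p(1/2) = 75/16, p'(1/2) = −15/4, so u(1) = (1/2) − (75/16)/(−15/4) = 7/4.

7/4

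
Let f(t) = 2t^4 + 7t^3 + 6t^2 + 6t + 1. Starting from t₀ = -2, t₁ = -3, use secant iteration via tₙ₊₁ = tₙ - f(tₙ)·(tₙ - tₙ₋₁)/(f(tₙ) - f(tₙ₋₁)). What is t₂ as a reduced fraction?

f(-2) = -11, f(-3) = 10. t₂ = (-3) - 10·((-3) - (-2))/(10 - (-11)) = -53/21.

-53/21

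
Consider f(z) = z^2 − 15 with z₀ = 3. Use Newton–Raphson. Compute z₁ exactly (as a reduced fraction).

4

f'(z) = 2z.
f(3) = −6, f'(3) = 6, so z₁ = 3 − (−6)/6 = 4.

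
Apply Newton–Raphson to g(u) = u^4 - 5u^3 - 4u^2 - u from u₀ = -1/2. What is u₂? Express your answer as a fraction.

2597/33440

g'(u) = 4u^3 - 15u^2 - 8u - 1.
g(-1/2) = 3/16, g'(-1/2) = -5/4, so u₁ = (-1/2) - (3/16)/(-5/4) = -7/20.
g(-7/20) = 14301/160000, g'(-7/20) = -209/1000, so u₂ = (-7/20) - (14301/160000)/(-209/1000) = 2597/33440.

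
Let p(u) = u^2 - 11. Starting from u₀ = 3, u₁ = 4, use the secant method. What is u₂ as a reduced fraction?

p(3) = -2, p(4) = 5. u₂ = 4 - 5·(4 - 3)/(5 - (-2)) = 23/7.

23/7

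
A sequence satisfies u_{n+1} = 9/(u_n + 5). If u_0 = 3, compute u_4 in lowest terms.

u_1 = 9/(3 + 5) = 9/8.
u_2 = 9/(9/8 + 5) = 72/49.
u_3 = 9/(72/49 + 5) = 441/317.
u_4 = 9/(441/317 + 5) = 2853/2026.

2853/2026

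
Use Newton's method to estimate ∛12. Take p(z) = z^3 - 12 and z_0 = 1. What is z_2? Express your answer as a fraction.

1453/441

p'(z) = 3z^2.
p(1) = -11, p'(1) = 3, so z_1 = 1 - (-11)/3 = 14/3.
p(14/3) = 2420/27, p'(14/3) = 196/3, so z_2 = (14/3) - (2420/27)/(196/3) = 1453/441.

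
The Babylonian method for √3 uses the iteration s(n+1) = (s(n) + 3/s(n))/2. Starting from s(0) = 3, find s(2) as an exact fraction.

7/4

s(1) = (3 + 3/3)/2 = 2.
s(2) = (2 + 3/2)/2 = 7/4.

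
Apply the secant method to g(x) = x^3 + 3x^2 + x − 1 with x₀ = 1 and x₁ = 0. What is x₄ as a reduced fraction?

30775/83273

g(1) = 4, g(0) = −1. x₂ = 0 − (−1)·(0 − 1)/((−1) − 4) = 1/5.
g(0) = −1, g(1/5) = −84/125. x₃ = (1/5) − (−84/125)·((1/5) − 0)/((−84/125) − (−1)) = 25/41.
g(1/5) = −84/125, g(25/41) = 65604/68921. x₄ = (25/41) − (65604/68921)·((25/41) − (1/5))/((65604/68921) − (−84/125)) = 30775/83273.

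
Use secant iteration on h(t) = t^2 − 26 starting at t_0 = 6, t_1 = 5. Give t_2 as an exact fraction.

h(6) = 10, h(5) = −1. t_2 = 5 − (−1)·(5 − 6)/((−1) − 10) = 56/11.

56/11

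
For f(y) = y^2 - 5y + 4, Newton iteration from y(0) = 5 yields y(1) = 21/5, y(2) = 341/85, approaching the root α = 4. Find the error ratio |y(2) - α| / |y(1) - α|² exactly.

y(1) - α = 21/5 - 4 = 1/5, so |y(1) - α| = 1/5.
y(2) - α = 341/85 - 4 = 1/85, so |y(2) - α| = 1/85.
|y(1) - α|² = 1/25.
Ratio = (1/85) / (1/25) = 5/17.

5/17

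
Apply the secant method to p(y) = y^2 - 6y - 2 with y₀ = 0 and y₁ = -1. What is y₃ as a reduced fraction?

-16/51

p(0) = -2, p(-1) = 5. y₂ = (-1) - 5·((-1) - 0)/(5 - (-2)) = -2/7.
p(-1) = 5, p(-2/7) = -10/49. y₃ = (-2/7) - (-10/49)·((-2/7) - (-1))/((-10/49) - 5) = -16/51.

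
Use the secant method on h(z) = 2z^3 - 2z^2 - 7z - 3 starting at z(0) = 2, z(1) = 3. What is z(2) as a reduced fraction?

17/7

h(2) = -9, h(3) = 12. z(2) = 3 - 12·(3 - 2)/(12 - (-9)) = 17/7.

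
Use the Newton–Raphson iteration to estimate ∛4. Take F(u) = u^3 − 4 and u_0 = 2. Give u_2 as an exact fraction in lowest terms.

358/225

F'(u) = 3u^2.
F(2) = 4, F'(2) = 12, so u_1 = 2 − 4/12 = 5/3.
F(5/3) = 17/27, F'(5/3) = 25/3, so u_2 = (5/3) − (17/27)/(25/3) = 358/225.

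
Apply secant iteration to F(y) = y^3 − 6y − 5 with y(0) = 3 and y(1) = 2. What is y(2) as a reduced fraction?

35/13

F(3) = 4, F(2) = −9. y(2) = 2 − (−9)·(2 − 3)/((−9) − 4) = 35/13.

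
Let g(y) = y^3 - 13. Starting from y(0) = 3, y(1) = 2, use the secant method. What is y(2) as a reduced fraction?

g(3) = 14, g(2) = -5. y(2) = 2 - (-5)·(2 - 3)/((-5) - 14) = 43/19.

43/19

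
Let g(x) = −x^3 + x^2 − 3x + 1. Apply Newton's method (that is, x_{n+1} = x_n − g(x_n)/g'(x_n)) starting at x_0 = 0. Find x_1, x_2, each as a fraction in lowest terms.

g'(x) = −3x^2 + 2x − 3.
g(0) = 1, g'(0) = −3, so x_1 = 0 − 1/(−3) = 1/3.
g(1/3) = 2/27, g'(1/3) = −8/3, so x_2 = (1/3) − (2/27)/(−8/3) = 13/36.

x_1 = 1/3, x_2 = 13/36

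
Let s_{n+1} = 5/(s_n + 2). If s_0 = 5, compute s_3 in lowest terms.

95/73

s_1 = 5/(5 + 2) = 5/7.
s_2 = 5/(5/7 + 2) = 35/19.
s_3 = 5/(35/19 + 2) = 95/73.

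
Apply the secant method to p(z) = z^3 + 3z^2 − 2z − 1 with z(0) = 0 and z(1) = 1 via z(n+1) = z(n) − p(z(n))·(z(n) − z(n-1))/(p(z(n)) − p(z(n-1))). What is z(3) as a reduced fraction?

13/17

p(0) = −1, p(1) = 1. z(2) = 1 − 1·(1 − 0)/(1 − (−1)) = 1/2.
p(1) = 1, p(1/2) = −9/8. z(3) = (1/2) − (−9/8)·((1/2) − 1)/((−9/8) − 1) = 13/17.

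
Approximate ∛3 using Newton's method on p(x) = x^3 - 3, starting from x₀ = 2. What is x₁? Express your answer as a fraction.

19/12

p'(x) = 3x^2.
p(2) = 5, p'(2) = 12, so x₁ = 2 - 5/12 = 19/12.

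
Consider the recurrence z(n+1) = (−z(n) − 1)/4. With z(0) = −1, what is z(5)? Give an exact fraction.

−51/256

z(1) = (−(−1) − 1)/4 = 0.
z(2) = (−0 − 1)/4 = −1/4.
z(3) = (−(−1/4) − 1)/4 = −3/16.
z(4) = (−(−3/16) − 1)/4 = −13/64.
z(5) = (−(−13/64) − 1)/4 = −51/256.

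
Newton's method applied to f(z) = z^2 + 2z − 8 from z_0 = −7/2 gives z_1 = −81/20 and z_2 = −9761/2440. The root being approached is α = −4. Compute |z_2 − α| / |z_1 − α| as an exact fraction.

1/122

z_1 − α = −81/20 − (−4) = −81/20 + 4 = −1/20, so |z_1 − α| = 1/20.
z_2 − α = −9761/2440 − (−4) = −9761/2440 + 4 = −1/2440, so |z_2 − α| = 1/2440.
Ratio = (1/2440) / (1/20) = 1/122.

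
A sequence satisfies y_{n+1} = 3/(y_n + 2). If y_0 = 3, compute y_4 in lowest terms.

123/121

y_1 = 3/(3 + 2) = 3/5.
y_2 = 3/(3/5 + 2) = 15/13.
y_3 = 3/(15/13 + 2) = 39/41.
y_4 = 3/(39/41 + 2) = 123/121.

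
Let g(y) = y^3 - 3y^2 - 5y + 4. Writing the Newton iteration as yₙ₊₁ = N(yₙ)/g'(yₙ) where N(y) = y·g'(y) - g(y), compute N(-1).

g'(y) = 3y^2 - 6y - 5.
N(y) = y·g'(y) - g(y) = y·(3y^2 - 6y - 5) - (y^3 - 3y^2 - 5y + 4) = 2y^3 - 3y^2 - 4.
N(-1) = -9.

-9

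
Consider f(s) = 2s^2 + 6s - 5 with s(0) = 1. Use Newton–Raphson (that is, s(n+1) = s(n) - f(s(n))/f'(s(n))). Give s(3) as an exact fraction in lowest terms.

f'(s) = 4s + 6.
f(1) = 3, f'(1) = 10, so s(1) = 1 - 3/10 = 7/10.
f(7/10) = 9/50, f'(7/10) = 44/5, so s(2) = (7/10) - (9/50)/(44/5) = 299/440.
f(299/440) = 81/96800, f'(299/440) = 959/110, so s(3) = (299/440) - (81/96800)/(959/110) = 573401/843920.

573401/843920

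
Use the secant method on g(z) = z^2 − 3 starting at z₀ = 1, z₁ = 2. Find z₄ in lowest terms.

g(1) = −2, g(2) = 1. z₂ = 2 − 1·(2 − 1)/(1 − (−2)) = 5/3.
g(2) = 1, g(5/3) = −2/9. z₃ = (5/3) − (−2/9)·((5/3) − 2)/((−2/9) − 1) = 19/11.
g(5/3) = −2/9, g(19/11) = −2/121. z₄ = (19/11) − (−2/121)·((19/11) − (5/3))/((−2/121) − (−2/9)) = 97/56.

97/56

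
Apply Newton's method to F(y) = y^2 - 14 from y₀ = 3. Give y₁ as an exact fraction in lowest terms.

23/6

F'(y) = 2y.
F(3) = -5, F'(3) = 6, so y₁ = 3 - (-5)/6 = 23/6.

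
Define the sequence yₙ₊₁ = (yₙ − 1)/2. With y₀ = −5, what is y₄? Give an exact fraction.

−5/4

y₁ = ((−5) − 1)/2 = −3.
y₂ = ((−3) − 1)/2 = −2.
y₃ = ((−2) − 1)/2 = −3/2.
y₄ = ((−3/2) − 1)/2 = −5/4.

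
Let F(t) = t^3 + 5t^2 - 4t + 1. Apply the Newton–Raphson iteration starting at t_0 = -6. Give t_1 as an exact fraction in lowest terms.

F'(t) = 3t^2 + 10t - 4.
F(-6) = -11, F'(-6) = 44, so t_1 = (-6) - (-11)/44 = -23/4.

-23/4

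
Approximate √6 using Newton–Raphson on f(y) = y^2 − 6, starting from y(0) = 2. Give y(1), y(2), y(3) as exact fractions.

y(1) = 5/2, y(2) = 49/20, y(3) = 4801/1960

f'(y) = 2y.
f(2) = −2, f'(2) = 4, so y(1) = 2 − (−2)/4 = 5/2.
f(5/2) = 1/4, f'(5/2) = 5, so y(2) = (5/2) − (1/4)/5 = 49/20.
f(49/20) = 1/400, f'(49/20) = 49/10, so y(3) = (49/20) − (1/400)/(49/10) = 4801/1960.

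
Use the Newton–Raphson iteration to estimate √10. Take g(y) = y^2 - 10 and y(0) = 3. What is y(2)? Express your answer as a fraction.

g'(y) = 2y.
g(3) = -1, g'(3) = 6, so y(1) = 3 - (-1)/6 = 19/6.
g(19/6) = 1/36, g'(19/6) = 19/3, so y(2) = (19/6) - (1/36)/(19/3) = 721/228.

721/228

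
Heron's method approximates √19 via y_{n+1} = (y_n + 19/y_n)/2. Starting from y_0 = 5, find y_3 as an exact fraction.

y_1 = (5 + 19/5)/2 = 22/5.
y_2 = (22/5 + 19/(22/5))/2 = 959/220.
y_3 = (959/220 + 19/(959/220))/2 = 1839281/421960.

1839281/421960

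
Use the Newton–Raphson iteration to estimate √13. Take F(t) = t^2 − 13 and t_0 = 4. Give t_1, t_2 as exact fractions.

F'(t) = 2t.
F(4) = 3, F'(4) = 8, so t_1 = 4 − 3/8 = 29/8.
F(29/8) = 9/64, F'(29/8) = 29/4, so t_2 = (29/8) − (9/64)/(29/4) = 1673/464.

t_1 = 29/8, t_2 = 1673/464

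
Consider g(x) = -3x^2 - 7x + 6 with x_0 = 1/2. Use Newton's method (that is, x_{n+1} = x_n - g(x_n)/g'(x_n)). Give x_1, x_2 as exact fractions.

g'(x) = -6x - 7.
g(1/2) = 7/4, g'(1/2) = -10, so x_1 = (1/2) - (7/4)/(-10) = 27/40.
g(27/40) = -147/1600, g'(27/40) = -221/20, so x_2 = (27/40) - (-147/1600)/(-221/20) = 11787/17680.

x_1 = 27/40, x_2 = 11787/17680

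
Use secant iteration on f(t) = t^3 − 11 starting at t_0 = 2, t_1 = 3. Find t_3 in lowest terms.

f(2) = −3, f(3) = 16. t_2 = 3 − 16·(3 − 2)/(16 − (−3)) = 41/19.
f(3) = 16, f(41/19) = −6528/6859. t_3 = (41/19) − (−6528/6859)·((41/19) − 3)/((−6528/6859) − 16) = 16025/7267.

16025/7267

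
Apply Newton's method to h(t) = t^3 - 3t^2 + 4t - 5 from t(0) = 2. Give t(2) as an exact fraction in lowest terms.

h'(t) = 3t^2 - 6t + 4.
h(2) = -1, h'(2) = 4, so t(1) = 2 - (-1)/4 = 9/4.
h(9/4) = 13/64, h'(9/4) = 91/16, so t(2) = (9/4) - (13/64)/(91/16) = 31/14.

31/14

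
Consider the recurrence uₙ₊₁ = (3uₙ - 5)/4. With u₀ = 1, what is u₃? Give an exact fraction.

u₁ = (3·1 - 5)/4 = -1/2.
u₂ = (3·(-1/2) - 5)/4 = -13/8.
u₃ = (3·(-13/8) - 5)/4 = -79/32.

-79/32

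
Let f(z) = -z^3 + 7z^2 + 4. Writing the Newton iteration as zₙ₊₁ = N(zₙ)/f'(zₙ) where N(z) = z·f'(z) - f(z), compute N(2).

f'(z) = -3z^2 + 14z.
N(z) = z·f'(z) - f(z) = z·(-3z^2 + 14z) - (-z^3 + 7z^2 + 4) = -2z^3 + 7z^2 - 4.
N(2) = 8.

8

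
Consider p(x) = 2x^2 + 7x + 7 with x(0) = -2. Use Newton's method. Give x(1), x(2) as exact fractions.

x(1) = -1, x(2) = -5/3

p'(x) = 4x + 7.
p(-2) = 1, p'(-2) = -1, so x(1) = (-2) - 1/(-1) = -1.
p(-1) = 2, p'(-1) = 3, so x(2) = (-1) - 2/3 = -5/3.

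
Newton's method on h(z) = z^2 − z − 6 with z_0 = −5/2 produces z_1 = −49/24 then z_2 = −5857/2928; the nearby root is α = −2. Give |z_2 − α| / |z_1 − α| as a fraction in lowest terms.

1/122

z_1 − α = −49/24 − (−2) = −49/24 + 2 = −1/24, so |z_1 − α| = 1/24.
z_2 − α = −5857/2928 − (−2) = −5857/2928 + 2 = −1/2928, so |z_2 − α| = 1/2928.
Ratio = (1/2928) / (1/24) = 1/122.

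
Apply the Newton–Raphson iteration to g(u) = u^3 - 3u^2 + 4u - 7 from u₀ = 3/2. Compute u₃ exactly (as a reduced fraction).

g'(u) = 3u^2 - 6u + 4.
g(3/2) = -35/8, g'(3/2) = 7/4, so u₁ = (3/2) - (-35/8)/(7/4) = 4.
g(4) = 25, g'(4) = 28, so u₂ = 4 - 25/28 = 87/28.
g(87/28) = 141875/21952, g'(87/28) = 11227/784, so u₃ = (87/28) - (141875/21952)/(11227/784) = 417437/157178.

417437/157178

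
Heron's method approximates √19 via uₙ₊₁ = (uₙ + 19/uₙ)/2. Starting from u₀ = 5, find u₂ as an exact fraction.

u₁ = (5 + 19/5)/2 = 22/5.
u₂ = (22/5 + 19/(22/5))/2 = 959/220.

959/220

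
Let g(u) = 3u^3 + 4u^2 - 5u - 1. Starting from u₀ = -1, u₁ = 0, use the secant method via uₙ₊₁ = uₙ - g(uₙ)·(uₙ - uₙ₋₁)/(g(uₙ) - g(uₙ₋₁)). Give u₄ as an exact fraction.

g(-1) = 5, g(0) = -1. u₂ = 0 - (-1)·(0 - (-1))/((-1) - 5) = -1/6.
g(0) = -1, g(-1/6) = -5/72. u₃ = (-1/6) - (-5/72)·((-1/6) - 0)/((-5/72) - (-1)) = -12/67.
g(-1/6) = -5/72, g(-12/67) = 1985/300763. u₄ = (-12/67) - (1985/300763)·((-12/67) - (-1/6))/((1985/300763) - (-5/72)) = -58632/329347.

-58632/329347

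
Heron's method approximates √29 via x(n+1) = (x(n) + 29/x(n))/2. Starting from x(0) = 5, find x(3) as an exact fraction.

x(1) = (5 + 29/5)/2 = 27/5.
x(2) = (27/5 + 29/(27/5))/2 = 727/135.
x(3) = (727/135 + 29/(727/135))/2 = 528527/98145.

528527/98145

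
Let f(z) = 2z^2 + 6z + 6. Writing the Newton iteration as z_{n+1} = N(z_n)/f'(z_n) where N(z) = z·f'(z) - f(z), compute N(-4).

26

f'(z) = 4z + 6.
N(z) = z·f'(z) - f(z) = z·(4z + 6) - (2z^2 + 6z + 6) = 2z^2 - 6.
N(-4) = 26.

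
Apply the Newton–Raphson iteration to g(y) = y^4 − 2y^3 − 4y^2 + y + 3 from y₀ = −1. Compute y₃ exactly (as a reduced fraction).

−312/137

g'(y) = 4y^3 − 6y^2 − 8y + 1.
g(−1) = 1, g'(−1) = −1, so y₁ = (−1) − 1/(−1) = 0.
g(0) = 3, g'(0) = 1, so y₂ = 0 − 3/1 = −3.
g(−3) = 99, g'(−3) = −137, so y₃ = (−3) − 99/(−137) = −312/137.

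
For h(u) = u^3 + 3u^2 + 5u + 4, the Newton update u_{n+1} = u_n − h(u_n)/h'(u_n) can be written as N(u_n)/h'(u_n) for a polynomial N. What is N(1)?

h'(u) = 3u^2 + 6u + 5.
N(u) = u·h'(u) − h(u) = u·(3u^2 + 6u + 5) − (u^3 + 3u^2 + 5u + 4) = 2u^3 + 3u^2 − 4.
N(1) = 1.

1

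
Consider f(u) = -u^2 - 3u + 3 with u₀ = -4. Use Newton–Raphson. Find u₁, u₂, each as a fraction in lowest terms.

u₁ = -19/5, u₂ = -436/115

f'(u) = -2u - 3.
f(-4) = -1, f'(-4) = 5, so u₁ = (-4) - (-1)/5 = -19/5.
f(-19/5) = -1/25, f'(-19/5) = 23/5, so u₂ = (-19/5) - (-1/25)/(23/5) = -436/115.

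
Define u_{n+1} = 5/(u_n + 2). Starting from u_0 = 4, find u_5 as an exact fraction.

1065/746

u_1 = 5/(4 + 2) = 5/6.
u_2 = 5/(5/6 + 2) = 30/17.
u_3 = 5/(30/17 + 2) = 85/64.
u_4 = 5/(85/64 + 2) = 320/213.
u_5 = 5/(320/213 + 2) = 1065/746.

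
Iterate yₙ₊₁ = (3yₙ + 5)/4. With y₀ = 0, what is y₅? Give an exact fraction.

3905/1024

y₁ = (3·0 + 5)/4 = 5/4.
y₂ = (3·(5/4) + 5)/4 = 35/16.
y₃ = (3·(35/16) + 5)/4 = 185/64.
y₄ = (3·(185/64) + 5)/4 = 875/256.
y₅ = (3·(875/256) + 5)/4 = 3905/1024.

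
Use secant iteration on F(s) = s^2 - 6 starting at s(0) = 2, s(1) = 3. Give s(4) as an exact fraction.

F(2) = -2, F(3) = 3. s(2) = 3 - 3·(3 - 2)/(3 - (-2)) = 12/5.
F(3) = 3, F(12/5) = -6/25. s(3) = (12/5) - (-6/25)·((12/5) - 3)/((-6/25) - 3) = 22/9.
F(12/5) = -6/25, F(22/9) = -2/81. s(4) = (22/9) - (-2/81)·((22/9) - (12/5))/((-2/81) - (-6/25)) = 267/109.

267/109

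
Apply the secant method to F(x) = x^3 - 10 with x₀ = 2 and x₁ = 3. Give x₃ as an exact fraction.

F(2) = -2, F(3) = 17. x₂ = 3 - 17·(3 - 2)/(17 - (-2)) = 40/19.
F(3) = 17, F(40/19) = -4590/6859. x₃ = (40/19) - (-4590/6859)·((40/19) - 3)/((-4590/6859) - 17) = 15250/7129.

15250/7129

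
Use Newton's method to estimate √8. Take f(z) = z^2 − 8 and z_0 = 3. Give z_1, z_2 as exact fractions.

f'(z) = 2z.
f(3) = 1, f'(3) = 6, so z_1 = 3 − 1/6 = 17/6.
f(17/6) = 1/36, f'(17/6) = 17/3, so z_2 = (17/6) − (1/36)/(17/3) = 577/204.

z_1 = 17/6, z_2 = 577/204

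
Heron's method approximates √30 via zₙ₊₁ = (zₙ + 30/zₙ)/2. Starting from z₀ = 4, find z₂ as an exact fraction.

1009/184

z₁ = (4 + 30/4)/2 = 23/4.
z₂ = (23/4 + 30/(23/4))/2 = 1009/184.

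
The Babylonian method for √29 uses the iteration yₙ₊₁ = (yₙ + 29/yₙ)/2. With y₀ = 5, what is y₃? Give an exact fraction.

y₁ = (5 + 29/5)/2 = 27/5.
y₂ = (27/5 + 29/(27/5))/2 = 727/135.
y₃ = (727/135 + 29/(727/135))/2 = 528527/98145.

528527/98145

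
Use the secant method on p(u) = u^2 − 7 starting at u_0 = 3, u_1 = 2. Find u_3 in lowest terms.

p(3) = 2, p(2) = −3. u_2 = 2 − (−3)·(2 − 3)/((−3) − 2) = 13/5.
p(2) = −3, p(13/5) = −6/25. u_3 = (13/5) − (−6/25)·((13/5) − 2)/((−6/25) − (−3)) = 61/23.

61/23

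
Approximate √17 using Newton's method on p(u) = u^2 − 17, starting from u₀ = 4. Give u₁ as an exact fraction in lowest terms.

p'(u) = 2u.
p(4) = −1, p'(4) = 8, so u₁ = 4 − (−1)/8 = 33/8.

33/8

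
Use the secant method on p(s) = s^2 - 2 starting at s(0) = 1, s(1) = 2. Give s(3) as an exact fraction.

7/5

p(1) = -1, p(2) = 2. s(2) = 2 - 2·(2 - 1)/(2 - (-1)) = 4/3.
p(2) = 2, p(4/3) = -2/9. s(3) = (4/3) - (-2/9)·((4/3) - 2)/((-2/9) - 2) = 7/5.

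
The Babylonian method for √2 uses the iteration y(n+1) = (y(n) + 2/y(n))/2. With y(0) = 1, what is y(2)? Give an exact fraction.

y(1) = (1 + 2/1)/2 = 3/2.
y(2) = (3/2 + 2/(3/2))/2 = 17/12.

17/12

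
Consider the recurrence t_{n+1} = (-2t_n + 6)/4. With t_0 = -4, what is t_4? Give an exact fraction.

t_1 = (-2·(-4) + 6)/4 = 7/2.
t_2 = (-2·(7/2) + 6)/4 = -1/4.
t_3 = (-2·(-1/4) + 6)/4 = 13/8.
t_4 = (-2·(13/8) + 6)/4 = 11/16.

11/16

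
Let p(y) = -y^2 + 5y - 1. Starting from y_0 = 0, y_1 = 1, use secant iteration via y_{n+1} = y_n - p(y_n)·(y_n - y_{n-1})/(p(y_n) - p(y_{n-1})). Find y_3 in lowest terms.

p(0) = -1, p(1) = 3. y_2 = 1 - 3·(1 - 0)/(3 - (-1)) = 1/4.
p(1) = 3, p(1/4) = 3/16. y_3 = (1/4) - (3/16)·((1/4) - 1)/((3/16) - 3) = 1/5.

1/5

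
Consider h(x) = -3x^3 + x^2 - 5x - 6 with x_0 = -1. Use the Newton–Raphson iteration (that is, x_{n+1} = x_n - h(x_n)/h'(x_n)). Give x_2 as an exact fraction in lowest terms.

-20231/25736

h'(x) = -9x^2 + 2x - 5.
h(-1) = 3, h'(-1) = -16, so x_1 = (-1) - 3/(-16) = -13/16.
h(-13/16) = 1359/4096, h'(-13/16) = -3217/256, so x_2 = (-13/16) - (1359/4096)/(-3217/256) = -20231/25736.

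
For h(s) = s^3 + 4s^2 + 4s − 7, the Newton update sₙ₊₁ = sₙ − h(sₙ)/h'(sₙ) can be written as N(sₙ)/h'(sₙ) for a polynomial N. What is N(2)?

39

h'(s) = 3s^2 + 8s + 4.
N(s) = s·h'(s) − h(s) = s·(3s^2 + 8s + 4) − (s^3 + 4s^2 + 4s − 7) = 2s^3 + 4s^2 + 7.
N(2) = 39.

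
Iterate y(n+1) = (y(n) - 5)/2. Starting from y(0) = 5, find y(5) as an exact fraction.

y(1) = (5 - 5)/2 = 0.
y(2) = (0 - 5)/2 = -5/2.
y(3) = ((-5/2) - 5)/2 = -15/4.
y(4) = ((-15/4) - 5)/2 = -35/8.
y(5) = ((-35/8) - 5)/2 = -75/16.

-75/16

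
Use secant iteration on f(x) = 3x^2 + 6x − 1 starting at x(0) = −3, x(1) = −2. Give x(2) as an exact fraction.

−19/9

f(−3) = 8, f(−2) = −1. x(2) = (−2) − (−1)·((−2) − (−3))/((−1) − 8) = −19/9.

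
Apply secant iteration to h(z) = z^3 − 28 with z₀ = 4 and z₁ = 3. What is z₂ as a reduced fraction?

h(4) = 36, h(3) = −1. z₂ = 3 − (−1)·(3 − 4)/((−1) − 36) = 112/37.

112/37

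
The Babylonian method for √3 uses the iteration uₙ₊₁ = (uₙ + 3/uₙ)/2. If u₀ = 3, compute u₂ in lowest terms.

u₁ = (3 + 3/3)/2 = 2.
u₂ = (2 + 3/2)/2 = 7/4.

7/4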